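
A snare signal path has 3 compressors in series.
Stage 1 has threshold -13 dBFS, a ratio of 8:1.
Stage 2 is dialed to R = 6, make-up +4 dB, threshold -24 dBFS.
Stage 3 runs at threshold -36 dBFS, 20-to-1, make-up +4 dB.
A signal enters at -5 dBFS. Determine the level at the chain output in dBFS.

-31.1 dBFS

Stage 1: -5 dBFS is 8 dB over -13 dBFS; at 8:1 that becomes 1 dB over, giving -12 dBFS.
Stage 2: -12 dBFS is 12 dB over -24 dBFS; at 6:1 that becomes 2 dB over, giving -22 dBFS; +4 dB make-up → -18 dBFS.
Stage 3: overshoot 18 dB → 18/20 = 0.9 dB → -35.1 dBFS; +4 dB make-up → -31.1 dBFS.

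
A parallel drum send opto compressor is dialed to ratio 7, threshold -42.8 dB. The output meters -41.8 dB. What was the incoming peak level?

-35.8 dB

That's 1 dB above the -42.8 dB threshold.
Undo the ratio: input overshoot = 1 × 7 = 7 dB, giving input = -35.8 dB.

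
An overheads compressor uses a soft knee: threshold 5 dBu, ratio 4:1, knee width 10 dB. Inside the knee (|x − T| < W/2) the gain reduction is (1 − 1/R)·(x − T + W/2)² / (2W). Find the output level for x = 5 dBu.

4.0625 dBu

x − T + W/2 = 5 − 5 + 5 = 5.
GR = (1 − 1/4) × 5² / 20 = 0.75 × 25 / 20 = 0.9375 dB.
Output = 5 − 0.9375 = 4.0625 dBu.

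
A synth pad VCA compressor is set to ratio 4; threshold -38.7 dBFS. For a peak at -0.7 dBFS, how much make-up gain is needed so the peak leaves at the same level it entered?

28.5 dB

The peak compresses to -38.7 + 38/4 = -29.2 dBFS.
To reach -0.7 dBFS requires -0.7 − (-29.2) = 28.5 dB of make-up.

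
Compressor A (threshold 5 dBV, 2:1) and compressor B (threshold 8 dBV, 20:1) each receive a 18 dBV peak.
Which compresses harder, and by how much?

B, by 3 dB

A: GR = 13 − 13/2 = 6.5 dB.
B: GR = 10 − 10/20 = 9.5 dB.
Difference: 3 dB in favour of B.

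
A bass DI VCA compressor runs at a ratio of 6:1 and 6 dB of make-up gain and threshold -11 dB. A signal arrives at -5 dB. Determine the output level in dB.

-5 dB sits 6 dB over threshold.
6:1 compression reduces that to 6/6 = 1 dB over.
That puts the output at -10 dB; make-up adds 6 dB, giving -4 dB.

-4 dB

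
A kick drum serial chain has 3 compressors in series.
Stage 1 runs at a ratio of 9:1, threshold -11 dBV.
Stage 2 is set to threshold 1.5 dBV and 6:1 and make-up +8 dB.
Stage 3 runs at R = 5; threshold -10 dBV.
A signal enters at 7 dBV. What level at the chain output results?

-8.2 dBV

Stage 1: overshoot 18 dB → 18/9 = 2 dB → -9 dBV.
Stage 2: below threshold (-9 ≤ 1.5); passes unchanged; make-up brings it to -1 dBV.
Stage 3: 9 dB above -10 dBV, reduced 5:1 to 1.8 dB above → -8.2 dBV.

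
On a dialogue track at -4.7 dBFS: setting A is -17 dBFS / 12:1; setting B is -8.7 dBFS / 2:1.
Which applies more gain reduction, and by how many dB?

A, by 9.275 dB

A: 12.3 dB over, compressed to 1.025 dB over, so 11.275 dB of GR.
B: 4 dB over, compressed to 2 dB over, so 2 dB of GR.
A applies 9.275 dB more gain reduction.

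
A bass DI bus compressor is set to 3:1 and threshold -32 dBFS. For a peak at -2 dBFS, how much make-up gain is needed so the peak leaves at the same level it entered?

20 dB

Overshoot 30 dB → 30/3 = 10 dB after compression, so the compressed level is -32 + 10 = -22 dBFS.
Make-up = target − compressed = -2 − (-22) = 20 dB.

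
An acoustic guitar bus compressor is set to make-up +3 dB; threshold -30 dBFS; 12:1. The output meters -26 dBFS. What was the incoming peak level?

-18 dBFS

Remove make-up: -26 − 3 = -29 dBFS.
That's 1 dB above the -30 dBFS threshold.
Undo the ratio: input overshoot = 1 × 12 = 12 dB, giving input = -18 dBFS.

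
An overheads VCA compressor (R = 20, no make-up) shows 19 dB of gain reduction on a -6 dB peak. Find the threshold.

Gain reduction = -6 − (-25) = 19 dB; output overshoot = GR / (R − 1) = 19 / 19 = 1 dB.
Threshold = output − output overshoot = -25 − 1 = -26 dB.

-26 dB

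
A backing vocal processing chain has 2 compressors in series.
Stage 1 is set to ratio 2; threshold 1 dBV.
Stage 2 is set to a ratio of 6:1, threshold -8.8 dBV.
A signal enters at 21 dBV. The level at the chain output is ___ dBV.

-5.5 dBV

Stage 1: overshoot 20 dB → 20/2 = 10 dB → 11 dBV.
Stage 2: 11 dBV is 19.8 dB over -8.8 dBV; at 6:1 that becomes 3.3 dB over, giving -5.5 dBV.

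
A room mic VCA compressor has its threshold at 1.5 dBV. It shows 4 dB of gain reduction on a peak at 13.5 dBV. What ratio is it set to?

1.5:1

Input overshoot = 13.5 − 1.5 = 12 dB.
Output overshoot = 12 − 4 = 8 dB.
Ratio = input overshoot / output overshoot = 12 / 8 = 1.5.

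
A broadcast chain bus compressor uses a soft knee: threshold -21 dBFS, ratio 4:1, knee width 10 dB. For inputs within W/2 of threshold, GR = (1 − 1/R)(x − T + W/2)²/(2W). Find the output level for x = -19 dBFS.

x − T + W/2 = -19 − (-21) + 5 = 7.
GR = (1 − 1/4) × 7² / 20 = 0.75 × 49 / 20 = 1.8375 dB.
Output = -19 − 1.8375 = -20.8375 dBFS.

-20.8375 dBFS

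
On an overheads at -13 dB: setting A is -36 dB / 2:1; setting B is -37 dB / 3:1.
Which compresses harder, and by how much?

A: 23 dB over, compressed to 11.5 dB over, so 11.5 dB of GR.
B: 24 dB over, compressed to 8 dB over, so 16 dB of GR.
B applies 4.5 dB more gain reduction.

B, by 4.5 dB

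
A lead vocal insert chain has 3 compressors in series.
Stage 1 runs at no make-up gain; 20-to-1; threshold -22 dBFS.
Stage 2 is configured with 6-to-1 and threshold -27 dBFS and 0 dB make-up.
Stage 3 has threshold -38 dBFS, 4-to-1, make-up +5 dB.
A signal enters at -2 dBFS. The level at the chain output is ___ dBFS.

Stage 1: overshoot 20 dB → 20/20 = 1 dB → -21 dBFS.
Stage 2: -21 dBFS is 6 dB over -27 dBFS; at 6:1 that becomes 1 dB over, giving -26 dBFS.
Stage 3: overshoot 12 dB → 12/4 = 3 dB → -35 dBFS; +5 dB make-up → -30 dBFS.

-30 dBFS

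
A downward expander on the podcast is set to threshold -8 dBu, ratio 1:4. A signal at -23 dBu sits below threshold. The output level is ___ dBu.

-68 dBu

Below threshold, a 1:4 expander applies gain = (4−1)×(T − x) of attenuation.
(4−1) × 15 = 45 dB, so output = -23 − 45 = -68 dBu.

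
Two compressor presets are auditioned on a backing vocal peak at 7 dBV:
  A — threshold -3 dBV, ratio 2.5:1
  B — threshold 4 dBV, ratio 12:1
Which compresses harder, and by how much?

A, by 3.25 dB

A: GR = 10 − 10/2.5 = 6 dB.
B: GR = 3 − 3/12 = 2.75 dB.
Difference: 3.25 dB in favour of A.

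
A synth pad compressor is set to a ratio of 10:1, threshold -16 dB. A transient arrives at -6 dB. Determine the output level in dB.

-15 dB

Overshoot: -6 − (-16) = 10 dB.
10:1 compression reduces that to 10/10 = 1 dB over.
Output = -16 + 1 = -15 dB.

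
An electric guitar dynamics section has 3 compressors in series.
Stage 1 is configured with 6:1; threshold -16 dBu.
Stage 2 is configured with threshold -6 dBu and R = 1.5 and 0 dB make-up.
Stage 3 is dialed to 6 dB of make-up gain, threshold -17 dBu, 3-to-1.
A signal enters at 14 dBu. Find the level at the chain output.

-9 dBu

Stage 1: 14 dBu is 30 dB over -16 dBu; at 6:1 that becomes 5 dB over, giving -11 dBu.
Stage 2: below threshold (-11 ≤ -6); passes unchanged; output -11 dBu.
Stage 3: overshoot 6 dB → 6/3 = 2 dB → -15 dBu; +6 dB make-up → -9 dBu.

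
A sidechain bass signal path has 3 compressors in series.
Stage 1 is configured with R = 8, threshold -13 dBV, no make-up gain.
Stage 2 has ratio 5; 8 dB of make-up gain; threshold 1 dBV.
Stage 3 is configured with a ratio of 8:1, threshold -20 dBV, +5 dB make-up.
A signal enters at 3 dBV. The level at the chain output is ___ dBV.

-12.875 dBV

Stage 1: 3 dBV is 16 dB over -13 dBV; at 8:1 that becomes 2 dB over, giving -11 dBV.
Stage 2: below threshold (-11 ≤ 1); passes unchanged; make-up brings it to -3 dBV.
Stage 3: -3 dBV is 17 dB over -20 dBV; at 8:1 that becomes 2.125 dB over, giving -17.875 dBV; +5 dB make-up → -12.875 dBV.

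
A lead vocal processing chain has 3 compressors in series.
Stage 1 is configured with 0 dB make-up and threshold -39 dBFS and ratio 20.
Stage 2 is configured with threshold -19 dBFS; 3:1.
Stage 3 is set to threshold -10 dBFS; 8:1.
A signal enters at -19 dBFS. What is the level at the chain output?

-38 dBFS

Stage 1: -19 dBFS is 20 dB over -39 dBFS; at 20:1 that becomes 1 dB over, giving -38 dBFS.
Stage 2: -38 dBFS ≤ -19 dBFS, so stage 2 doesn't engage; output -38 dBFS.
Stage 3: below threshold (-38 ≤ -10); passes unchanged; output -38 dBFS.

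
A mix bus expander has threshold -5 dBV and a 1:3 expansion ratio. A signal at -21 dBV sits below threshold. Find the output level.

Undershoot = (-5) − (-21) = 16 dB.
At 1:3, that expands to 48 dB under threshold.
Output = -5 − 48 = -53 dBV.

-53 dBV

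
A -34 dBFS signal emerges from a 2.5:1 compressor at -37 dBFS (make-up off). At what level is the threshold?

Gain reduction = -34 − (-37) = 3 dB; output overshoot = GR / (R − 1) = 3 / 1.5 = 2 dB.
Threshold = output − output overshoot = -37 − 2 = -39 dBFS.

-39 dBFS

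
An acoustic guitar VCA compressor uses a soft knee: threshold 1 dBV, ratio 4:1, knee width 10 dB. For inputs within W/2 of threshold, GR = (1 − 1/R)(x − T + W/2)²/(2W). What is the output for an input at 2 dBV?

x − T + W/2 = 2 − 1 + 5 = 6.
GR = (1 − 1/4) × 6² / 20 = 0.75 × 36 / 20 = 1.35 dB.
Output = 2 − 1.35 = 0.65 dBV.

0.65 dBV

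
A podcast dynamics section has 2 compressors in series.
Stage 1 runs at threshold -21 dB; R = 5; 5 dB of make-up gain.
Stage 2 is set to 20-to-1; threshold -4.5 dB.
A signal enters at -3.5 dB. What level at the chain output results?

Stage 1: -3.5 dB is 17.5 dB over -21 dB; at 5:1 that becomes 3.5 dB over, giving -17.5 dB; +5 dB make-up → -12.5 dB.
Stage 2: below threshold (-12.5 ≤ -4.5); passes unchanged; output -12.5 dB.

-12.5 dB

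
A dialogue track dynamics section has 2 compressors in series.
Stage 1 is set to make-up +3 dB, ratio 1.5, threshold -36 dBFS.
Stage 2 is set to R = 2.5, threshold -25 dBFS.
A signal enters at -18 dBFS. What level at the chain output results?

Stage 1: 18 dB above -36 dBFS, reduced 1.5:1 to 12 dB above → -24 dBFS; +3 dB make-up → -21 dBFS.
Stage 2: overshoot 4 dB → 4/2.5 = 1.6 dB → -23.4 dBFS.

-23.4 dBFS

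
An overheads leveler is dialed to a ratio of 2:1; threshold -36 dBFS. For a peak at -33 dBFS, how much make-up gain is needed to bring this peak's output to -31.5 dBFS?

Overshoot 3 dB → 3/2 = 1.5 dB after compression, so the compressed level is -36 + 1.5 = -34.5 dBFS.
Make-up = target − compressed = -31.5 − (-34.5) = 3 dB.

3 dB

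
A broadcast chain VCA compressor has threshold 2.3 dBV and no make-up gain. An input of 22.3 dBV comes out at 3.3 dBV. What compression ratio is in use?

20:1

Input overshoot = 22.3 − 2.3 = 20 dB; output overshoot = 3.3 − 2.3 = 1 dB.
Ratio = 20 / 1 = 20.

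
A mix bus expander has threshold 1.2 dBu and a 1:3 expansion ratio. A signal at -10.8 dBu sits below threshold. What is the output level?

-34.8 dBu

Below threshold, a 1:3 expander applies gain = (3−1)×(T − x) of attenuation.
(3−1) × 12 = 24 dB, so output = -10.8 − 24 = -34.8 dBu.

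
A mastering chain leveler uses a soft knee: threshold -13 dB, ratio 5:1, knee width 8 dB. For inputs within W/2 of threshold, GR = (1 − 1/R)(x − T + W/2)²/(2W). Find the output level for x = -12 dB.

-13.25 dB

x − T + W/2 = -12 − (-13) + 4 = 5.
GR = (1 − 1/5) × 5² / 16 = 0.8 × 25 / 16 = 1.25 dB.
Output = -12 − 1.25 = -13.25 dB.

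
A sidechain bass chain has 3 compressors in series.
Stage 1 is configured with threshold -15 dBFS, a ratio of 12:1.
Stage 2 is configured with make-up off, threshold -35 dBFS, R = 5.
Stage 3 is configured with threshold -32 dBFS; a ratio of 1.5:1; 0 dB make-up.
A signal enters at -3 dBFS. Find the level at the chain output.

Stage 1: 12 dB above -15 dBFS, reduced 12:1 to 1 dB above → -14 dBFS.
Stage 2: 21 dB above -35 dBFS, reduced 5:1 to 4.2 dB above → -30.8 dBFS.
Stage 3: -30.8 dBFS is 1.2 dB over -32 dBFS; at 1.5:1 that becomes 0.8 dB over, giving -31.2 dBFS.

-31.2 dBFS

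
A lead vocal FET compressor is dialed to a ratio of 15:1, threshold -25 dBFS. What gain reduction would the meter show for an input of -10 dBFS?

-10 dBFS exceeds the threshold by 15 dB.
After 15:1 compression the overshoot becomes 15/15 = 1 dB.
Gain reduction = 15 − 1 = 14 dB.

14 dB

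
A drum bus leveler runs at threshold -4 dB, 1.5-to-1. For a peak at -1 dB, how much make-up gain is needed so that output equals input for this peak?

The peak compresses to -4 + 3/1.5 = -2 dB.
To reach -1 dB requires -1 − (-2) = 1 dB of make-up.

1 dB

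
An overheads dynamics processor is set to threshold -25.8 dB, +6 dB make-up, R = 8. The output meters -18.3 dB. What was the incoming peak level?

Remove make-up: -18.3 − 6 = -24.3 dB.
The compressed level sits -24.3 − (-25.8) = 1.5 dB over threshold.
Undo the ratio: input overshoot = 1.5 × 8 = 12 dB, giving input = -13.8 dB.

-13.8 dB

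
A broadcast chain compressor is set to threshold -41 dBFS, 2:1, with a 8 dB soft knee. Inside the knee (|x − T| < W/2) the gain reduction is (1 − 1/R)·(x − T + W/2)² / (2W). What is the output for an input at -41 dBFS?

-41.5 dBFS

x − T + W/2 = -41 − (-41) + 4 = 4.
GR = (1 − 1/2) × 4² / 16 = 0.5 × 16 / 16 = 0.5 dB.
Output = -41 − 0.5 = -41.5 dBFS.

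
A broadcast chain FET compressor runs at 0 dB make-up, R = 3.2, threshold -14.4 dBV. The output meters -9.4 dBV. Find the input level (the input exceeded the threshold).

Post-compression overshoot = -9.4 − (-14.4) = 5 dB.
Input overshoot = R × output overshoot = 16 dB → input = -14.4 + 16 = 1.6 dBV.

1.6 dBV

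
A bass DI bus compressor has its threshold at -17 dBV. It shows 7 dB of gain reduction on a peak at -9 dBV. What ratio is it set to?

8:1

Input overshoot = -9 − (-17) = 8 dB.
Output overshoot = 8 − 7 = 1 dB.
Ratio = input overshoot / output overshoot = 8 / 1 = 8.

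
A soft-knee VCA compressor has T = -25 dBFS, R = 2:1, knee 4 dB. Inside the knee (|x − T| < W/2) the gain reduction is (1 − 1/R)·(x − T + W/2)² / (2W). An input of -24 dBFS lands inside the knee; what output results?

x − T + W/2 = -24 − (-25) + 2 = 3.
GR = (1 − 1/2) × 3² / 8 = 0.5 × 9 / 8 = 0.5625 dB.
Output = -24 − 0.5625 = -24.5625 dBFS.

-24.5625 dBFS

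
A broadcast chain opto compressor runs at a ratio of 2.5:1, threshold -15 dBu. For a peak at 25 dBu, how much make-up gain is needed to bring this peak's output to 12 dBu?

The peak compresses to -15 + 40/2.5 = 1 dBu.
To reach 12 dBu requires 12 − 1 = 11 dB of make-up.

11 dB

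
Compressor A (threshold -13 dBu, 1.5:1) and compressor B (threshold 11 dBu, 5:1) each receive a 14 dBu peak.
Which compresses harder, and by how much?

A: 27 dB over, compressed to 18 dB over, so 9 dB of GR.
B: 3 dB over, compressed to 0.6 dB over, so 2.4 dB of GR.
A applies 6.6 dB more gain reduction.

A, by 6.6 dB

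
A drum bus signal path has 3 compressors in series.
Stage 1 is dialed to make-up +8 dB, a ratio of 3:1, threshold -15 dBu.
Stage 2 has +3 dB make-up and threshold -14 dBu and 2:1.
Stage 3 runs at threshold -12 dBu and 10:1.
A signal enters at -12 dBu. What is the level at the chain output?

Stage 1: 3 dB above -15 dBu, reduced 3:1 to 1 dB above → -14 dBu; +8 dB make-up → -6 dBu.
Stage 2: 8 dB above -14 dBu, reduced 2:1 to 4 dB above → -10 dBu; +3 dB make-up → -7 dBu.
Stage 3: -7 dBu is 5 dB over -12 dBu; at 10:1 that becomes 0.5 dB over, giving -11.5 dBu.

-11.5 dBu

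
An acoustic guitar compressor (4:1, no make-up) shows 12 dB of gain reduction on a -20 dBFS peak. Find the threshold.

Let T be the threshold. Output overshoot = (input overshoot)/R, so -32 − T = (-20 − T)/4.
4·(-32 − T) = -20 − T → 3·T = -128 − (-20) = -108.
T = -108/3 = -36 dBFS.

-36 dBFS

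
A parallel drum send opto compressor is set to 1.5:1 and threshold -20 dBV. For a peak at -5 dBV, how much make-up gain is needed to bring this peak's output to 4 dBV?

14 dB

Overshoot 15 dB → 15/1.5 = 10 dB after compression, so the compressed level is -20 + 10 = -10 dBV.
Make-up = target − compressed = 4 − (-10) = 14 dB.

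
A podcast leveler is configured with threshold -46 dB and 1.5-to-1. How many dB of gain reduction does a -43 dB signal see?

1 dB

Overshoot = -43 − (-46) = 3 dB.
At 1.5:1, output sits 3/1.5 = 2 dB above threshold.
Gain reduction = 3 − 2 = 1 dB.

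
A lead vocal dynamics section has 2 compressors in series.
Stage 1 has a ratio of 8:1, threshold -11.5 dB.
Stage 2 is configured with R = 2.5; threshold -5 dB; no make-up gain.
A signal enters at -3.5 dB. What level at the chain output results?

-10.5 dB

Stage 1: -3.5 dB is 8 dB over -11.5 dB; at 8:1 that becomes 1 dB over, giving -10.5 dB.
Stage 2: -10.5 dB ≤ -5 dB, so stage 2 doesn't engage; output -10.5 dB.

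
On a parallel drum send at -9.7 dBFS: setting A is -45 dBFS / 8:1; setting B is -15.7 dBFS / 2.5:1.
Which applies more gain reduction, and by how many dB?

A: overshoot 35.3 dB → output overshoot 4.4125 dB → GR 30.8875 dB.
B: overshoot 6 dB → output overshoot 2.4 dB → GR 3.6 dB.
Difference: 27.2875 dB in favour of A.

A, by 27.2875 dB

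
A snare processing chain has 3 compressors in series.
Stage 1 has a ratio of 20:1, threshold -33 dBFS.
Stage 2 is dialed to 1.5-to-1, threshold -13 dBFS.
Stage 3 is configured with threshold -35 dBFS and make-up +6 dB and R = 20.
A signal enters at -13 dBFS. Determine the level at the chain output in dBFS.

Stage 1: 20 dB above -33 dBFS, reduced 20:1 to 1 dB above → -32 dBFS.
Stage 2: -32 dBFS ≤ -13 dBFS, so stage 2 doesn't engage; output -32 dBFS.
Stage 3: overshoot 3 dB → 3/20 = 0.15 dB → -34.85 dBFS; +6 dB make-up → -28.85 dBFS.

-28.85 dBFS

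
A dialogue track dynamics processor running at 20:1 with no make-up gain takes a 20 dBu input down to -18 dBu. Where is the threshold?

-20 dBu

Input is 40 dB above T (since output overshoot × R = input overshoot: (-18 − T)·20 = 20 − T gives T = -20 dBu).
Check: -20 + (20 − (-20))/20 = -20 + 2 = -18 dBu. ✓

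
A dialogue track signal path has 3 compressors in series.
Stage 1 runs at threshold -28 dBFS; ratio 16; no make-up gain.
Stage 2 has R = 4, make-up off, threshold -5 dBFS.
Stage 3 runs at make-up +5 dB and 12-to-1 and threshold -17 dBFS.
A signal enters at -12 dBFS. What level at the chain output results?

Stage 1: 16 dB above -28 dBFS, reduced 16:1 to 1 dB above → -27 dBFS.
Stage 2: -27 dBFS ≤ -5 dBFS, so stage 2 doesn't engage; output -27 dBFS.
Stage 3: -27 dBFS ≤ -17 dBFS, so stage 3 doesn't engage; make-up brings it to -22 dBFS.

-22 dBFS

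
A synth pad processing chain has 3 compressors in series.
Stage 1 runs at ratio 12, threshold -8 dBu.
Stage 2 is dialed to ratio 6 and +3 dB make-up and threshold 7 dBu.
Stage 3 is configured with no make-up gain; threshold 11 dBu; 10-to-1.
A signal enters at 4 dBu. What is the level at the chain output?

-4 dBu

Stage 1: overshoot 12 dB → 12/12 = 1 dB → -7 dBu.
Stage 2: -7 dBu ≤ 7 dBu, so stage 2 doesn't engage; make-up brings it to -4 dBu.
Stage 3: -4 dBu ≤ 11 dBu, so stage 3 doesn't engage; output -4 dBu.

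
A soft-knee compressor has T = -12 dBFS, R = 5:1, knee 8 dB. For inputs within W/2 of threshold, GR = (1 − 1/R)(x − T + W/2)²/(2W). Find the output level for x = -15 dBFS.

-15.05 dBFS

x − T + W/2 = -15 − (-12) + 4 = 1.
GR = (1 − 1/5) × 1² / 16 = 0.8 × 1 / 16 = 0.05 dB.
Output = -15 − 0.05 = -15.05 dBFS.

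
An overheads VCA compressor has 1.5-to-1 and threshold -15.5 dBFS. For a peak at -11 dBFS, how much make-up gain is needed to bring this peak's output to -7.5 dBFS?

The peak compresses to -15.5 + 4.5/1.5 = -12.5 dBFS.
To reach -7.5 dBFS requires -7.5 − (-12.5) = 5 dB of make-up.

5 dB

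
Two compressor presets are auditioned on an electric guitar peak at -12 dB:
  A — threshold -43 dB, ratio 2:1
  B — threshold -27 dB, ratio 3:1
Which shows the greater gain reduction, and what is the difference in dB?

A, by 5.5 dB

A: GR = 31 − 31/2 = 15.5 dB.
B: GR = 15 − 15/3 = 10 dB.
A applies 5.5 dB more gain reduction.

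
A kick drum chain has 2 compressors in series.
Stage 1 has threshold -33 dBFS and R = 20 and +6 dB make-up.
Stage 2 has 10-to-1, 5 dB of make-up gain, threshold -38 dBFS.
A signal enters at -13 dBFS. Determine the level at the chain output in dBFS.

-31.8 dBFS

Stage 1: -13 dBFS is 20 dB over -33 dBFS; at 20:1 that becomes 1 dB over, giving -32 dBFS; +6 dB make-up → -26 dBFS.
Stage 2: -26 dBFS is 12 dB over -38 dBFS; at 10:1 that becomes 1.2 dB over, giving -36.8 dBFS; +5 dB make-up → -31.8 dBFS.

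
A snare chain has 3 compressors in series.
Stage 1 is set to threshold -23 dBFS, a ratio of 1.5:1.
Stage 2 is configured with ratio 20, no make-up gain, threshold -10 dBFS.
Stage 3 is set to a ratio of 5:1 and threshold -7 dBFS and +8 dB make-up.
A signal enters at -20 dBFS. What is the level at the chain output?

Stage 1: overshoot 3 dB → 3/1.5 = 2 dB → -21 dBFS.
Stage 2: -21 dBFS ≤ -10 dBFS, so stage 2 doesn't engage; output -21 dBFS.
Stage 3: -21 dBFS is at or below the -7 dBFS threshold — no compression; make-up brings it to -13 dBFS.

-13 dBFS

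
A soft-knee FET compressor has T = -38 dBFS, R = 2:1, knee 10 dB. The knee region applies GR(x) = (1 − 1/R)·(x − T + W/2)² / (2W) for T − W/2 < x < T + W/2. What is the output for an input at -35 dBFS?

-36.6 dBFS

x − T + W/2 = -35 − (-38) + 5 = 8.
GR = (1 − 1/2) × 8² / 20 = 0.5 × 64 / 20 = 1.6 dB.
Output = -35 − 1.6 = -36.6 dBFS.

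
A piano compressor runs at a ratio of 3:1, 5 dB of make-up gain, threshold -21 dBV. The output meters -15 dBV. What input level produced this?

-18 dBV

Remove make-up: -15 − 5 = -20 dBV.
The compressed level sits -20 − (-21) = 1 dB over threshold.
Input overshoot = R × output overshoot = 3 dB → input = -21 + 3 = -18 dBV.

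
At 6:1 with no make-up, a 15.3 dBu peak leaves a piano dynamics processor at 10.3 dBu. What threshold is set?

9.3 dBu

Input is 6 dB above T (since output overshoot × R = input overshoot: (10.3 − T)·6 = 15.3 − T gives T = 9.3 dBu).
Check: 9.3 + (15.3 − 9.3)/6 = 9.3 + 1 = 10.3 dBu. ✓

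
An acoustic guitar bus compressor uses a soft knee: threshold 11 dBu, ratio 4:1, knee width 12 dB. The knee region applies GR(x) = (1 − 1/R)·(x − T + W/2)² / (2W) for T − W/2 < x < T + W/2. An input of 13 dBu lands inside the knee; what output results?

11 dBu

x − T + W/2 = 13 − 11 + 6 = 8.
GR = (1 − 1/4) × 8² / 24 = 0.75 × 64 / 24 = 2 dB.
Output = 13 − 2 = 11 dBu.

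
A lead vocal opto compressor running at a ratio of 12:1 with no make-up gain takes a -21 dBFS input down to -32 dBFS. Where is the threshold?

Input is 12 dB above T (since output overshoot × R = input overshoot: (-32 − T)·12 = -21 − T gives T = -33 dBFS).
Check: -33 + (-21 − (-33))/12 = -33 + 1 = -32 dBFS. ✓

-33 dBFS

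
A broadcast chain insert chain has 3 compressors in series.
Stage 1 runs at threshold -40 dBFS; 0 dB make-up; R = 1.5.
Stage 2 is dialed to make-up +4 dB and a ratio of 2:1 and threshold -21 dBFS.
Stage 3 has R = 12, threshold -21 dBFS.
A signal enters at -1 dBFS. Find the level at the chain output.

-20.375 dBFS

Stage 1: overshoot 39 dB → 39/1.5 = 26 dB → -14 dBFS.
Stage 2: 7 dB above -21 dBFS, reduced 2:1 to 3.5 dB above → -17.5 dBFS; +4 dB make-up → -13.5 dBFS.
Stage 3: overshoot 7.5 dB → 7.5/12 = 0.625 dB → -20.375 dBFS.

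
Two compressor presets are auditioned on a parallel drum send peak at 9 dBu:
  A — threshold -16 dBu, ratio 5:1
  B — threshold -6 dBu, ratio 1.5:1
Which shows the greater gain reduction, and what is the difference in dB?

A: GR = 25 − 25/5 = 20 dB.
B: GR = 15 − 15/1.5 = 5 dB.
A applies 15 dB more gain reduction.

A, by 15 dB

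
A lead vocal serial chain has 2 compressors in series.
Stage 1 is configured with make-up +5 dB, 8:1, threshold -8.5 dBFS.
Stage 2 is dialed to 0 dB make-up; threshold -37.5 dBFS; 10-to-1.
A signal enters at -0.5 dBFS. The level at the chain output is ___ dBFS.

Stage 1: 8 dB above -8.5 dBFS, reduced 8:1 to 1 dB above → -7.5 dBFS; +5 dB make-up → -2.5 dBFS.
Stage 2: overshoot 35 dB → 35/10 = 3.5 dB → -34 dBFS.

-34 dBFS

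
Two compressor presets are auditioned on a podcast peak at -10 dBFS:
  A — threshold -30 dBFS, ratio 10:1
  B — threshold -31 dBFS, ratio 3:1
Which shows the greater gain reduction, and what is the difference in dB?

A, by 4 dB

A: overshoot 20 dB → output overshoot 2 dB → GR 18 dB.
B: overshoot 21 dB → output overshoot 7 dB → GR 14 dB.
A reduces 4 dB more.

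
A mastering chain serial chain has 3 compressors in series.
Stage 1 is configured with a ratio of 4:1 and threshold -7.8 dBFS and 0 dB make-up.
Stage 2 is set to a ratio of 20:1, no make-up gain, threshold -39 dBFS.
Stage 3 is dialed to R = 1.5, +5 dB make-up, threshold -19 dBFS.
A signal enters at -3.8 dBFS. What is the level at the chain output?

Stage 1: 4 dB above -7.8 dBFS, reduced 4:1 to 1 dB above → -6.8 dBFS.
Stage 2: overshoot 32.2 dB → 32.2/20 = 1.61 dB → -37.39 dBFS.
Stage 3: -37.39 dBFS ≤ -19 dBFS, so stage 3 doesn't engage; make-up brings it to -32.39 dBFS.

-32.39 dBFS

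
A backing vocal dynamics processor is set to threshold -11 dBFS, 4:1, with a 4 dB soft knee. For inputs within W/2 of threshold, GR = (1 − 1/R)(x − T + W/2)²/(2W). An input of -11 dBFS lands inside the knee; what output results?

-11.375 dBFS

x − T + W/2 = -11 − (-11) + 2 = 2.
GR = (1 − 1/4) × 2² / 8 = 0.75 × 4 / 8 = 0.375 dB.
Output = -11 − 0.375 = -11.375 dBFS.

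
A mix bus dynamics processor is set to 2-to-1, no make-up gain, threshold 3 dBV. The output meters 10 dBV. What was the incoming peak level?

That's 7 dB above the 3 dBV threshold.
Undo the ratio: input overshoot = 7 × 2 = 14 dB, giving input = 17 dBV.

17 dBV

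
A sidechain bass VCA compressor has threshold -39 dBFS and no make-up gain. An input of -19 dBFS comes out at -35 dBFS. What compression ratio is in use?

5:1

Input overshoot = -19 − (-39) = 20 dB; output overshoot = -35 − (-39) = 4 dB.
Ratio = 20 / 4 = 5.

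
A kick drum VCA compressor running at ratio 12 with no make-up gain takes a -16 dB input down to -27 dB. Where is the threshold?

-28 dB

Let T be the threshold. Output overshoot = (input overshoot)/R, so -27 − T = (-16 − T)/12.
12·(-27 − T) = -16 − T → 11·T = -324 − (-16) = -308.
T = -308/11 = -28 dB.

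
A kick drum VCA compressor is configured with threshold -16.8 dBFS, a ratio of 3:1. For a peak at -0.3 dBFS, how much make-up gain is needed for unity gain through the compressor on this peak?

Without make-up, output = threshold + overshoot/3 = -16.8 + 5.5 = -11.3 dBFS.
Gap to target: 11 dB.

11 dB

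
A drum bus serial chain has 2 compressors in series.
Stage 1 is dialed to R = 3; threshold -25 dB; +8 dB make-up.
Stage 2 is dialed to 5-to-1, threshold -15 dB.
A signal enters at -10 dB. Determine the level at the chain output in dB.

Stage 1: overshoot 15 dB → 15/3 = 5 dB → -20 dB; +8 dB make-up → -12 dB.
Stage 2: 3 dB above -15 dB, reduced 5:1 to 0.6 dB above → -14.4 dB.

-14.4 dB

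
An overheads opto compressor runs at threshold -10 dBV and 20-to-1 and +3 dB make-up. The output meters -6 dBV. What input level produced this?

10 dBV

Stripping the +3 dB make-up gives -9 dBV at the gain stage.
Post-compression overshoot = -9 − (-10) = 1 dB.
Input overshoot = R × output overshoot = 20 dB → input = -10 + 20 = 10 dBV.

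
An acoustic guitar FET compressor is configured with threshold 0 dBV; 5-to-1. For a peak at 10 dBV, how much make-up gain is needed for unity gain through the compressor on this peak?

Overshoot 10 dB → 10/5 = 2 dB after compression, so the compressed level is 0 + 2 = 2 dBV.
Make-up = target − compressed = 10 − 2 = 8 dB.

8 dB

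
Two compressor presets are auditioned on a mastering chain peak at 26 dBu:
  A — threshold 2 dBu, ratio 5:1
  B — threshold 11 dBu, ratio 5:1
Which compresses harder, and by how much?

A: 24 dB over, compressed to 4.8 dB over, so 19.2 dB of GR.
B: 15 dB over, compressed to 3 dB over, so 12 dB of GR.
Difference: 7.2 dB in favour of A.

A, by 7.2 dB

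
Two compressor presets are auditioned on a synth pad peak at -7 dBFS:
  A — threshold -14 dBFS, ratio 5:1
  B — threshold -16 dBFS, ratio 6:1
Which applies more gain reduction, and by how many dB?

B, by 1.9 dB

A: overshoot 7 dB → output overshoot 1.4 dB → GR 5.6 dB.
B: overshoot 9 dB → output overshoot 1.5 dB → GR 7.5 dB.
B reduces 1.9 dB more.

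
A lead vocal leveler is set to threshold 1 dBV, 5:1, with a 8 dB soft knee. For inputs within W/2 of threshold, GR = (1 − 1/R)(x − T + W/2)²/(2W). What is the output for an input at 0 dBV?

-0.45 dBV

x − T + W/2 = 0 − 1 + 4 = 3.
GR = (1 − 1/5) × 3² / 16 = 0.8 × 9 / 16 = 0.45 dB.
Output = 0 − 0.45 = -0.45 dBV.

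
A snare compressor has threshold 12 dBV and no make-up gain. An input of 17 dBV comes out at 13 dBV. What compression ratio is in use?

5:1

Input overshoot = 17 − 12 = 5 dB; output overshoot = 13 − 12 = 1 dB.
Ratio = 5 / 1 = 5.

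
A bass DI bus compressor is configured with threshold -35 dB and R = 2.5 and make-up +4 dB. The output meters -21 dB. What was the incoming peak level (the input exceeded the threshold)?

-10 dB

Before make-up, the level was -21 − 4 = -25 dB.
Post-compression overshoot = -25 − (-35) = 10 dB.
Undo the ratio: input overshoot = 10 × 2.5 = 25 dB, giving input = -10 dB.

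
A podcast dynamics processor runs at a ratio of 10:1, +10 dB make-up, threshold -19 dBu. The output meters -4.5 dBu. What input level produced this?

26 dBu

Stripping the +10 dB make-up gives -14.5 dBu at the gain stage.
The compressed level sits -14.5 − (-19) = 4.5 dB over threshold.
Undo the ratio: input overshoot = 4.5 × 10 = 45 dB, giving input = 26 dBu.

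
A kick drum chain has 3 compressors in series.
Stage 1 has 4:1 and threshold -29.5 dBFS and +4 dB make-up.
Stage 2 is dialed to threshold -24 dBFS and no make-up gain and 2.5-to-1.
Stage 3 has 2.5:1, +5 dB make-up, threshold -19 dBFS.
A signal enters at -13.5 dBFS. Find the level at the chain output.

-18 dBFS

Stage 1: -13.5 dBFS is 16 dB over -29.5 dBFS; at 4:1 that becomes 4 dB over, giving -25.5 dBFS; +4 dB make-up → -21.5 dBFS.
Stage 2: 2.5 dB above -24 dBFS, reduced 2.5:1 to 1 dB above → -23 dBFS.
Stage 3: -23 dBFS is at or below the -19 dBFS threshold — no compression; make-up brings it to -18 dBFS.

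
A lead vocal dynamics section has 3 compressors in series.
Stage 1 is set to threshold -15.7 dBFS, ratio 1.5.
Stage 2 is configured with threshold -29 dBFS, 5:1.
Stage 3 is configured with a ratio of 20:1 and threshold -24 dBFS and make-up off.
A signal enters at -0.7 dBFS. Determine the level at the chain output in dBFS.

Stage 1: overshoot 15 dB → 15/1.5 = 10 dB → -5.7 dBFS.
Stage 2: overshoot 23.3 dB → 23.3/5 = 4.66 dB → -24.34 dBFS.
Stage 3: -24.34 dBFS is at or below the -24 dBFS threshold — no compression; output -24.34 dBFS.

-24.34 dBFS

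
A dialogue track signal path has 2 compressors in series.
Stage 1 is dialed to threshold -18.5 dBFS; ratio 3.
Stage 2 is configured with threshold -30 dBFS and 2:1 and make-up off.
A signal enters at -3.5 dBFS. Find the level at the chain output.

-21.75 dBFS

Stage 1: overshoot 15 dB → 15/3 = 5 dB → -13.5 dBFS.
Stage 2: 16.5 dB above -30 dBFS, reduced 2:1 to 8.25 dB above → -21.75 dBFS.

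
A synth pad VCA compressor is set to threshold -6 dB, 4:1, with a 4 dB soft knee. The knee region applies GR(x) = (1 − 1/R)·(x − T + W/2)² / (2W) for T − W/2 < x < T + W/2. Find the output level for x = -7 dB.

-7.09375 dB

x − T + W/2 = -7 − (-6) + 2 = 1.
GR = (1 − 1/4) × 1² / 8 = 0.75 × 1 / 8 = 0.09375 dB.
Output = -7 − 0.09375 = -7.09375 dB.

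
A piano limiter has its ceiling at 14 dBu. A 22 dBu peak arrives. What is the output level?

A brickwall limiter is an ∞:1 compressor: any input above the ceiling is clamped to 14 dBu.

14 dBu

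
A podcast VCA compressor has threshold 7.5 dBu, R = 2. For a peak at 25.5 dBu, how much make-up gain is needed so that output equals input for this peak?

Overshoot 18 dB → 18/2 = 9 dB after compression, so the compressed level is 7.5 + 9 = 16.5 dBu.
Make-up = target − compressed = 25.5 − 16.5 = 9 dB.

9 dB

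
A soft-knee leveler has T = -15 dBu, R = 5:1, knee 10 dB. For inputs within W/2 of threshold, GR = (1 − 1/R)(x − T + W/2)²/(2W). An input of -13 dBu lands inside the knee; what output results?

x − T + W/2 = -13 − (-15) + 5 = 7.
GR = (1 − 1/5) × 7² / 20 = 0.8 × 49 / 20 = 1.96 dB.
Output = -13 − 1.96 = -14.96 dBu.

-14.96 dBu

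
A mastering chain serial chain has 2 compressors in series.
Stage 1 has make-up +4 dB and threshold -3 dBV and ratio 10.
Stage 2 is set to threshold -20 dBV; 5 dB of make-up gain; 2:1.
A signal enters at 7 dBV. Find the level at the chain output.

Stage 1: 10 dB above -3 dBV, reduced 10:1 to 1 dB above → -2 dBV; +4 dB make-up → 2 dBV.
Stage 2: 22 dB above -20 dBV, reduced 2:1 to 11 dB above → -9 dBV; +5 dB make-up → -4 dBV.

-4 dBV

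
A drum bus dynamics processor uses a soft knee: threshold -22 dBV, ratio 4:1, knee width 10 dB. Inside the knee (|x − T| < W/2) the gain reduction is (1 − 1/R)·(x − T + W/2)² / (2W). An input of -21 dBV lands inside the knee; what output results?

-22.35 dBV

x − T + W/2 = -21 − (-22) + 5 = 6.
GR = (1 − 1/4) × 6² / 20 = 0.75 × 36 / 20 = 1.35 dB.
Output = -21 − 1.35 = -22.35 dBV.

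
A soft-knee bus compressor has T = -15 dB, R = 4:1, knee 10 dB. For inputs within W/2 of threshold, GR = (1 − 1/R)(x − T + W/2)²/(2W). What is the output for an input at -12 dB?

x − T + W/2 = -12 − (-15) + 5 = 8.
GR = (1 − 1/4) × 8² / 20 = 0.75 × 64 / 20 = 2.4 dB.
Output = -12 − 2.4 = -14.4 dB.

-14.4 dB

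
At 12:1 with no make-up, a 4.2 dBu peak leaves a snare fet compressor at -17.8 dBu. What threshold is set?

Input is 24 dB above T (since output overshoot × R = input overshoot: (-17.8 − T)·12 = 4.2 − T gives T = -19.8 dBu).
Check: -19.8 + (4.2 − (-19.8))/12 = -19.8 + 2 = -17.8 dBu. ✓

-19.8 dBu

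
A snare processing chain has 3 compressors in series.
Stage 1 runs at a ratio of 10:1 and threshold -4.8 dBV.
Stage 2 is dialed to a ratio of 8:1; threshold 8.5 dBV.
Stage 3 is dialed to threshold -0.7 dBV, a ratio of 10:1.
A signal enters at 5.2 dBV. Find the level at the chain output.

-3.8 dBV

Stage 1: 5.2 dBV is 10 dB over -4.8 dBV; at 10:1 that becomes 1 dB over, giving -3.8 dBV.
Stage 2: -3.8 dBV ≤ 8.5 dBV, so stage 2 doesn't engage; output -3.8 dBV.
Stage 3: below threshold (-3.8 ≤ -0.7); passes unchanged; output -3.8 dBV.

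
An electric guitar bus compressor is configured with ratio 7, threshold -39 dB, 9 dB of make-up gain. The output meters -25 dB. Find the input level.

Remove make-up: -25 − 9 = -34 dB.
Post-compression overshoot = -34 − (-39) = 5 dB.
Before 7:1 compression the overshoot was 5 × 7 = 35 dB, so input = -39 + 35 = -4 dB.

-4 dB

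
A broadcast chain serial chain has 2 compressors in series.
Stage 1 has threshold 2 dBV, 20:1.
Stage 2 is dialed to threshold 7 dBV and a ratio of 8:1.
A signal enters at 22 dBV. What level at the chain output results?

3 dBV

Stage 1: overshoot 20 dB → 20/20 = 1 dB → 3 dBV.
Stage 2: 3 dBV is at or below the 7 dBV threshold — no compression; output 3 dBV.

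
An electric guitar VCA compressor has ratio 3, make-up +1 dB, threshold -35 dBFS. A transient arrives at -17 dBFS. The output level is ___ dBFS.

The input is 18 dB above the -35 dBFS threshold.
3:1 compression reduces that to 18/3 = 6 dB over.
Output = -35 + 6 = -29 dBFS; make-up adds 1 dB, giving -28 dBFS.

-28 dBFS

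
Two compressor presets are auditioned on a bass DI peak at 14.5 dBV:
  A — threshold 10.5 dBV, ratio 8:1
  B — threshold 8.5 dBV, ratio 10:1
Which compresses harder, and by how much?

A: GR = 4 − 4/8 = 3.5 dB.
B: GR = 6 − 6/10 = 5.4 dB.
B applies 1.9 dB more gain reduction.

B, by 1.9 dB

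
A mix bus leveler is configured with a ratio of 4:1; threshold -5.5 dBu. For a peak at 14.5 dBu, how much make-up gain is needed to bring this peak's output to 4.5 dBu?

Overshoot 20 dB → 20/4 = 5 dB after compression, so the compressed level is -5.5 + 5 = -0.5 dBu.
Make-up = target − compressed = 4.5 − (-0.5) = 5 dB.

5 dB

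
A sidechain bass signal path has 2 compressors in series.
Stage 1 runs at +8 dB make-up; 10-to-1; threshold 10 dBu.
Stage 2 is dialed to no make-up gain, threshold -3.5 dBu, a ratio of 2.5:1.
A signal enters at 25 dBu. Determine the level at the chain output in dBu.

5.7 dBu

Stage 1: 25 dBu is 15 dB over 10 dBu; at 10:1 that becomes 1.5 dB over, giving 11.5 dBu; +8 dB make-up → 19.5 dBu.
Stage 2: overshoot 23 dB → 23/2.5 = 9.2 dB → 5.7 dBu.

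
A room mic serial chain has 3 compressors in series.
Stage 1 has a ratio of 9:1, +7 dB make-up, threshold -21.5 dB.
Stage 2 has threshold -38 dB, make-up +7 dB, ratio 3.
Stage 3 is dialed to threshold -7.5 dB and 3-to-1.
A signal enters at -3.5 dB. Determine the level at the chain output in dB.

Stage 1: -3.5 dB is 18 dB over -21.5 dB; at 9:1 that becomes 2 dB over, giving -19.5 dB; +7 dB make-up → -12.5 dB.
Stage 2: -12.5 dB is 25.5 dB over -38 dB; at 3:1 that becomes 8.5 dB over, giving -29.5 dB; +7 dB make-up → -22.5 dB.
Stage 3: below threshold (-22.5 ≤ -7.5); passes unchanged; output -22.5 dB.

-22.5 dB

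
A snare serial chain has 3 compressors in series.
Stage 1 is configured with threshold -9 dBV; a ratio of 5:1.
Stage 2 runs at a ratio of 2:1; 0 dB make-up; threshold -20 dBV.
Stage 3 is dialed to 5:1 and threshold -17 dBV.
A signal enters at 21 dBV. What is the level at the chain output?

-15.9 dBV

Stage 1: 30 dB above -9 dBV, reduced 5:1 to 6 dB above → -3 dBV.
Stage 2: -3 dBV is 17 dB over -20 dBV; at 2:1 that becomes 8.5 dB over, giving -11.5 dBV.
Stage 3: 5.5 dB above -17 dBV, reduced 5:1 to 1.1 dB above → -15.9 dBV.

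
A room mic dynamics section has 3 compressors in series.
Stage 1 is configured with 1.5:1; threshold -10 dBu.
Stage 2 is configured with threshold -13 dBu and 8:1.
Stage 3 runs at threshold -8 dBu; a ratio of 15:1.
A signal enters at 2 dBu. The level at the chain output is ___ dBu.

-11.625 dBu

Stage 1: 2 dBu is 12 dB over -10 dBu; at 1.5:1 that becomes 8 dB over, giving -2 dBu.
Stage 2: -2 dBu is 11 dB over -13 dBu; at 8:1 that becomes 1.375 dB over, giving -11.625 dBu.
Stage 3: -11.625 dBu is at or below the -8 dBu threshold — no compression; output -11.625 dBu.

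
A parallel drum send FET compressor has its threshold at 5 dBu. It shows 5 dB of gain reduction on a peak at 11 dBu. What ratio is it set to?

Input overshoot = 11 − 5 = 6 dB.
Output overshoot = 6 − 5 = 1 dB.
Ratio = input overshoot / output overshoot = 6 / 1 = 6.

6:1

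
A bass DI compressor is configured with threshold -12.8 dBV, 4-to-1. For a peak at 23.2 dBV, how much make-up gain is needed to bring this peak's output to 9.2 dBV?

The peak compresses to -12.8 + 36/4 = -3.8 dBV.
To reach 9.2 dBV requires 9.2 − (-3.8) = 13 dB of make-up.

13 dB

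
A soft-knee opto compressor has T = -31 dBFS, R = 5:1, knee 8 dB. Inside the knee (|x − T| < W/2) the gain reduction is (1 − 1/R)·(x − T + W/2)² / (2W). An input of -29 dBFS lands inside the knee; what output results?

-30.8 dBFS

x − T + W/2 = -29 − (-31) + 4 = 6.
GR = (1 − 1/5) × 6² / 16 = 0.8 × 36 / 16 = 1.8 dB.
Output = -29 − 1.8 = -30.8 dBFS.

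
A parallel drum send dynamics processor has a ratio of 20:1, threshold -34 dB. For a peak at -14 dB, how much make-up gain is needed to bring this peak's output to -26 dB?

Without make-up, output = threshold + overshoot/20 = -34 + 1 = -33 dB.
Gap to target: 7 dB.

7 dB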